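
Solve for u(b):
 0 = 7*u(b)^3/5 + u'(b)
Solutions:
 u(b) = -sqrt(10)*sqrt(-1/(C1 - 7*b))/2
 u(b) = sqrt(10)*sqrt(-1/(C1 - 7*b))/2


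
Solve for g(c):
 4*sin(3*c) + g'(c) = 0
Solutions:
 g(c) = C1 + 4*cos(3*c)/3


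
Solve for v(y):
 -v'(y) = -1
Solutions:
 v(y) = C1 + y


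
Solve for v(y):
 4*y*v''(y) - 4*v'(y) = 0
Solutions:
 v(y) = C1 + C2*y^2


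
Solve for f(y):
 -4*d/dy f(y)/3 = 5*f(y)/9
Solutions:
 f(y) = C1*exp(-5*y/12)


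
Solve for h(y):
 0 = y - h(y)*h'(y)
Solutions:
 h(y) = -sqrt(C1 + y^2)
 h(y) = sqrt(C1 + y^2)


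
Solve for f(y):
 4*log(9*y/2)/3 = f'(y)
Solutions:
 f(y) = C1 + 4*y*log(y)/3 - 4*y/3 - 4*y*log(2)/3 + 8*y*log(3)/3


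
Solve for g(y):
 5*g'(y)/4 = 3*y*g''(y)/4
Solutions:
 g(y) = C1 + C2*y^(8/3)


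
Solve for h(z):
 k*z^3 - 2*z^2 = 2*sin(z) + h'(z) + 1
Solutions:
 h(z) = C1 + k*z^4/4 - 2*z^3/3 - z + 2*cos(z)


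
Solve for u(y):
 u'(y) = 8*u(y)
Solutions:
 u(y) = C1*exp(8*y)


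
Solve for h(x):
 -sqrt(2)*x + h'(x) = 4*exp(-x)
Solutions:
 h(x) = C1 + sqrt(2)*x^2/2 - 4*exp(-x)


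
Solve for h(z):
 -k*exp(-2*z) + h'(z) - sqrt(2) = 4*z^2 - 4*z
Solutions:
 h(z) = C1 - k*exp(-2*z)/2 + 4*z^3/3 - 2*z^2 + sqrt(2)*z


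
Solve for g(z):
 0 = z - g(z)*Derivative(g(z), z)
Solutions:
 g(z) = -sqrt(C1 + z^2)
 g(z) = sqrt(C1 + z^2)


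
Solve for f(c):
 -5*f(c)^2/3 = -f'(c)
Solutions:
 f(c) = -3/(C1 + 5*c)


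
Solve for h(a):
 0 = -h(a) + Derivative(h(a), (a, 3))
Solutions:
 h(a) = C3*exp(a) + (C1*sin(sqrt(3)*a/2) + C2*cos(sqrt(3)*a/2))*exp(-a/2)


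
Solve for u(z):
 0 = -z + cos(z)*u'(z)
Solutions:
 u(z) = C1 + Integral(z/cos(z), z)


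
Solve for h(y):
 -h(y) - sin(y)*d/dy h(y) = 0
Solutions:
 h(y) = C1*sqrt(cos(y) + 1)/sqrt(cos(y) - 1)


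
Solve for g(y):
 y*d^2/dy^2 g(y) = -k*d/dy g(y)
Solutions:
 g(y) = C1 + y^(1 - re(k))*(C2*sin(log(y)*Abs(im(k))) + C3*cos(log(y)*im(k)))


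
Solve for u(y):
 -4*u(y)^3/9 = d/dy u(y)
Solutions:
 u(y) = -3*sqrt(2)*sqrt(-1/(C1 - 4*y))/2
 u(y) = 3*sqrt(2)*sqrt(-1/(C1 - 4*y))/2


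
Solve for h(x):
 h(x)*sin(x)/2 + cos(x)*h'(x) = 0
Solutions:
 h(x) = C1*sqrt(cos(x))


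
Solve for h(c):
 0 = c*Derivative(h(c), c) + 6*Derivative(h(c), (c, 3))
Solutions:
 h(c) = C1 + Integral(C2*airyai(-6^(2/3)*c/6) + C3*airybi(-6^(2/3)*c/6), c)


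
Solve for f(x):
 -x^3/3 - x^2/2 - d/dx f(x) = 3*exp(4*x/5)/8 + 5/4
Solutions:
 f(x) = C1 - x^4/12 - x^3/6 - 5*x/4 - 15*exp(4*x/5)/32


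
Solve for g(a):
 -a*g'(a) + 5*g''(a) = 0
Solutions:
 g(a) = C1 + C2*erfi(sqrt(10)*a/10)


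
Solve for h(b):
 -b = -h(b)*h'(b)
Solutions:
 h(b) = -sqrt(C1 + b^2)
 h(b) = sqrt(C1 + b^2)


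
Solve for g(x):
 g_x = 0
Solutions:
 g(x) = C1


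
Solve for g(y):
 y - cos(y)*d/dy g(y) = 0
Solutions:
 g(y) = C1 + Integral(y/cos(y), y)


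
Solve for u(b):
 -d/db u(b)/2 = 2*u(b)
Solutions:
 u(b) = C1*exp(-4*b)


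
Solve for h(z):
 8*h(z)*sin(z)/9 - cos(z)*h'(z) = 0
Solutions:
 h(z) = C1/cos(z)^(8/9)


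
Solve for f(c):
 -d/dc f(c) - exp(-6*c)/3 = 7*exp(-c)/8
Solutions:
 f(c) = C1 + 7*exp(-c)/8 + exp(-6*c)/18


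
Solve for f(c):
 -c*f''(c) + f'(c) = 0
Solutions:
 f(c) = C1 + C2*c^2


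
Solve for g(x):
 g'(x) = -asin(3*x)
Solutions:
 g(x) = C1 - x*asin(3*x) - sqrt(1 - 9*x^2)/3


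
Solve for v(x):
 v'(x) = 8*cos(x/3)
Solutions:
 v(x) = C1 + 24*sin(x/3)


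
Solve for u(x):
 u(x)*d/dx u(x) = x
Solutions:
 u(x) = -sqrt(C1 + x^2)
 u(x) = sqrt(C1 + x^2)


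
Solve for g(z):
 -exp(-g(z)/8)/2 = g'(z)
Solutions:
 g(z) = 8*log(C1 - z/16)


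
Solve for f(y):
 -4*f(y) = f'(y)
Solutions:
 f(y) = C1*exp(-4*y)


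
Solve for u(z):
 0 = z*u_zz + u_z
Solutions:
 u(z) = C1 + C2*log(z)


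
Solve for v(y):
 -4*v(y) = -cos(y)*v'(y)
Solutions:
 v(y) = C1*(sin(y)^2 + 2*sin(y) + 1)/(sin(y)^2 - 2*sin(y) + 1)


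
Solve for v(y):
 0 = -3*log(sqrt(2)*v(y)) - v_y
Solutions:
 2*Integral(1/(2*log(_y) + log(2)), (_y, v(y)))/3 = C1 - y


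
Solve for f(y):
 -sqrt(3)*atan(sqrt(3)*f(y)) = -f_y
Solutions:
 Integral(1/atan(sqrt(3)*_y), (_y, f(y))) = C1 + sqrt(3)*y


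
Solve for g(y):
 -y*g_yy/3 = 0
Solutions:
 g(y) = C1 + C2*y


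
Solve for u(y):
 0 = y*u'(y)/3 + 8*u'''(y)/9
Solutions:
 u(y) = C1 + Integral(C2*airyai(-3^(1/3)*y/2) + C3*airybi(-3^(1/3)*y/2), y)


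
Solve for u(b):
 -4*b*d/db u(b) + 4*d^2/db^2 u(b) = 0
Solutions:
 u(b) = C1 + C2*erfi(sqrt(2)*b/2)


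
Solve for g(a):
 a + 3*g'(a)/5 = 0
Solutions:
 g(a) = C1 - 5*a^2/6


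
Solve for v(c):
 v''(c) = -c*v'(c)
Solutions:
 v(c) = C1 + C2*erf(sqrt(2)*c/2)


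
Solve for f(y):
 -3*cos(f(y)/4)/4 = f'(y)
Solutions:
 3*y/4 - 2*log(sin(f(y)/4) - 1) + 2*log(sin(f(y)/4) + 1) = C1


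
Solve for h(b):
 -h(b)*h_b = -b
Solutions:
 h(b) = -sqrt(C1 + b^2)
 h(b) = sqrt(C1 + b^2)


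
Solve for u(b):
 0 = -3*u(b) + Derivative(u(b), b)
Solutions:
 u(b) = C1*exp(3*b)


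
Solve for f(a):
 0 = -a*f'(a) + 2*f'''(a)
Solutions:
 f(a) = C1 + Integral(C2*airyai(2^(2/3)*a/2) + C3*airybi(2^(2/3)*a/2), a)


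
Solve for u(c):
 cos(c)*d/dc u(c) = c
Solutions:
 u(c) = C1 + Integral(c/cos(c), c)


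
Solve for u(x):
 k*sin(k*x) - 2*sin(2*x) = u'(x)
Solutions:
 u(x) = C1 + cos(2*x) - cos(k*x)


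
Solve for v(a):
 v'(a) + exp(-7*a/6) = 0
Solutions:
 v(a) = C1 + 6*exp(-7*a/6)/7


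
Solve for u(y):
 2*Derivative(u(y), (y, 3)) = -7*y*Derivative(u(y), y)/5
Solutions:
 u(y) = C1 + Integral(C2*airyai(-10^(2/3)*7^(1/3)*y/10) + C3*airybi(-10^(2/3)*7^(1/3)*y/10), y)


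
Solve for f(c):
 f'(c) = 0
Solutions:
 f(c) = C1


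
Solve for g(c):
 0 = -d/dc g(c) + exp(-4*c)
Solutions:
 g(c) = C1 - exp(-4*c)/4


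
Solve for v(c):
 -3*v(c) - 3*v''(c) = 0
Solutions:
 v(c) = C1*sin(c) + C2*cos(c)


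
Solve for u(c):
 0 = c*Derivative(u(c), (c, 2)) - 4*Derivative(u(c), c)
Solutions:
 u(c) = C1 + C2*c^5


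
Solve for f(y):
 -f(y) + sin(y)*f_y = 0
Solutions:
 f(y) = C1*sqrt(cos(y) - 1)/sqrt(cos(y) + 1)


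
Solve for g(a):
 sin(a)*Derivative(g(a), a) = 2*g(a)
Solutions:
 g(a) = C1*(cos(a) - 1)/(cos(a) + 1)


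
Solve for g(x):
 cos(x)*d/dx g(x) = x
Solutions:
 g(x) = C1 + Integral(x/cos(x), x)


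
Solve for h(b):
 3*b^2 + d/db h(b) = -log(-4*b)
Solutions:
 h(b) = C1 - b^3 - b*log(-b) + b*(1 - 2*log(2))


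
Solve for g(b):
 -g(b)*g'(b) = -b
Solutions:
 g(b) = -sqrt(C1 + b^2)
 g(b) = sqrt(C1 + b^2)


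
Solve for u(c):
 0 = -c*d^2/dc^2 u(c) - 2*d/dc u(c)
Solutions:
 u(c) = C1 + C2/c


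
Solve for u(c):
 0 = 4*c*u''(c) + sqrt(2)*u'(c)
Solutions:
 u(c) = C1 + C2*c^(1 - sqrt(2)/4)


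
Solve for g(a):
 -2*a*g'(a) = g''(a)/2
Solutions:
 g(a) = C1 + C2*erf(sqrt(2)*a)


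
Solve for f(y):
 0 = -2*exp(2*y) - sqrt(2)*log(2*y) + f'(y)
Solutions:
 f(y) = C1 + sqrt(2)*y*log(y) + sqrt(2)*y*(-1 + log(2)) + exp(2*y)


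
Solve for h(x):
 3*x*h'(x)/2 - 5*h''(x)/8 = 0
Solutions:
 h(x) = C1 + C2*erfi(sqrt(30)*x/5)


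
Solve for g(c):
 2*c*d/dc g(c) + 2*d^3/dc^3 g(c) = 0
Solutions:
 g(c) = C1 + Integral(C2*airyai(-c) + C3*airybi(-c), c)


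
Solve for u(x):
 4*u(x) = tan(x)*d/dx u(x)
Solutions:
 u(x) = C1*sin(x)^4


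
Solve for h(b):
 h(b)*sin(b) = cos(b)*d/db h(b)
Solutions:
 h(b) = C1/cos(b)


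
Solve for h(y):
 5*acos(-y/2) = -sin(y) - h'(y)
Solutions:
 h(y) = C1 - 5*y*acos(-y/2) - 5*sqrt(4 - y^2) + cos(y)


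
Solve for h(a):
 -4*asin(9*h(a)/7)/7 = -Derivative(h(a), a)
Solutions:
 Integral(1/asin(9*_y/7), (_y, h(a))) = C1 + 4*a/7


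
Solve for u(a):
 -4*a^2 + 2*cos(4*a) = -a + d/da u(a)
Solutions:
 u(a) = C1 - 4*a^3/3 + a^2/2 + sin(4*a)/2


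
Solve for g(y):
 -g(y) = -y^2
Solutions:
 g(y) = y^2


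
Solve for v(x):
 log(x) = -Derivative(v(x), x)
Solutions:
 v(x) = C1 - x*log(x) + x


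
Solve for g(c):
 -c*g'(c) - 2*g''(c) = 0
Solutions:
 g(c) = C1 + C2*erf(c/2)


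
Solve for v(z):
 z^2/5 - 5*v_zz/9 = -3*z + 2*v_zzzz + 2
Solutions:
 v(z) = C1 + C2*z + C3*sin(sqrt(10)*z/6) + C4*cos(sqrt(10)*z/6) + 3*z^4/100 + 9*z^3/10 - 387*z^2/125


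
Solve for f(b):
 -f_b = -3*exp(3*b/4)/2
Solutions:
 f(b) = C1 + 2*exp(3*b/4)


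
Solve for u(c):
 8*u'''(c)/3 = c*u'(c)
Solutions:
 u(c) = C1 + Integral(C2*airyai(3^(1/3)*c/2) + C3*airybi(3^(1/3)*c/2), c)


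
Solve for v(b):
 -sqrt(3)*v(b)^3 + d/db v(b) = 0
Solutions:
 v(b) = -sqrt(2)*sqrt(-1/(C1 + sqrt(3)*b))/2
 v(b) = sqrt(2)*sqrt(-1/(C1 + sqrt(3)*b))/2


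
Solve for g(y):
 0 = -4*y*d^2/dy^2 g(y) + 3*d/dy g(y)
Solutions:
 g(y) = C1 + C2*y^(7/4)


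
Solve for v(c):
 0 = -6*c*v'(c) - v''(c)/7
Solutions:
 v(c) = C1 + C2*erf(sqrt(21)*c)


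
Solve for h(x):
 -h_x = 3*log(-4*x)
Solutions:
 h(x) = C1 - 3*x*log(-x) + 3*x*(1 - 2*log(2))


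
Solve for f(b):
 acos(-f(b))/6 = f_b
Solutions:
 Integral(1/acos(-_y), (_y, f(b))) = C1 + b/6


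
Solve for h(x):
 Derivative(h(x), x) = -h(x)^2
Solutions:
 h(x) = 1/(C1 + x)


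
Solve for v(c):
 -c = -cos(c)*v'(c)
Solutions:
 v(c) = C1 + Integral(c/cos(c), c)


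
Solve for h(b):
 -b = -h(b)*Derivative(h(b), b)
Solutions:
 h(b) = -sqrt(C1 + b^2)
 h(b) = sqrt(C1 + b^2)


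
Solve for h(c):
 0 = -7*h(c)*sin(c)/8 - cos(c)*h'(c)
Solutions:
 h(c) = C1*cos(c)^(7/8)


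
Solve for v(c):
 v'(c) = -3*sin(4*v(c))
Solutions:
 v(c) = -acos((-C1 - exp(24*c))/(C1 - exp(24*c)))/4 + pi/2
 v(c) = acos((-C1 - exp(24*c))/(C1 - exp(24*c)))/4


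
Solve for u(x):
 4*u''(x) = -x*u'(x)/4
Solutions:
 u(x) = C1 + C2*erf(sqrt(2)*x/8)


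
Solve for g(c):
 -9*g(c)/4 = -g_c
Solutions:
 g(c) = C1*exp(9*c/4)


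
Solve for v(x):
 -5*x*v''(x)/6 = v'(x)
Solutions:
 v(x) = C1 + C2/x^(1/5)


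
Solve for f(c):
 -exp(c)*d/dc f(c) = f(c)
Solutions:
 f(c) = C1*exp(exp(-c))


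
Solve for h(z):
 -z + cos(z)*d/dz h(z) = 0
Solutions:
 h(z) = C1 + Integral(z/cos(z), z)


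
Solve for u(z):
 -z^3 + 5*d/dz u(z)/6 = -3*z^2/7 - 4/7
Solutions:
 u(z) = C1 + 3*z^4/10 - 6*z^3/35 - 24*z/35


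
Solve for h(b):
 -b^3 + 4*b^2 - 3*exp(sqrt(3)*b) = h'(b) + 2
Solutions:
 h(b) = C1 - b^4/4 + 4*b^3/3 - 2*b - sqrt(3)*exp(sqrt(3)*b)


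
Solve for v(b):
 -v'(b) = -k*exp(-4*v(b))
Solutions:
 v(b) = log(-I*(C1 + 4*b*k)^(1/4))
 v(b) = log(I*(C1 + 4*b*k)^(1/4))
 v(b) = log(-(C1 + 4*b*k)^(1/4))
 v(b) = log(C1 + 4*b*k)/4


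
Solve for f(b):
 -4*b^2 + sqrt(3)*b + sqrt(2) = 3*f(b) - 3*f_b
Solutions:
 f(b) = C1*exp(b) - 4*b^2/3 - 8*b/3 + sqrt(3)*b/3 - 8/3 + sqrt(2)/3 + sqrt(3)/3


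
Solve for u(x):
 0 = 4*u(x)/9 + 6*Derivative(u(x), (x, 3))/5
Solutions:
 u(x) = C3*exp(-10^(1/3)*x/3) + (C1*sin(10^(1/3)*sqrt(3)*x/6) + C2*cos(10^(1/3)*sqrt(3)*x/6))*exp(10^(1/3)*x/6)


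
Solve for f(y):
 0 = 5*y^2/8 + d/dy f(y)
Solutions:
 f(y) = C1 - 5*y^3/24


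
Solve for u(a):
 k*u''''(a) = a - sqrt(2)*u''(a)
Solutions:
 u(a) = C1 + C2*a + C3*exp(-2^(1/4)*a*sqrt(-1/k)) + C4*exp(2^(1/4)*a*sqrt(-1/k)) + sqrt(2)*a^3/12


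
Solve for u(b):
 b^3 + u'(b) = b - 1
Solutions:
 u(b) = C1 - b^4/4 + b^2/2 - b


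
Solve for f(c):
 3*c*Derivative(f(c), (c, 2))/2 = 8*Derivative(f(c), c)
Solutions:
 f(c) = C1 + C2*c^(19/3)


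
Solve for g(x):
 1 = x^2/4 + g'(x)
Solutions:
 g(x) = C1 - x^3/12 + x


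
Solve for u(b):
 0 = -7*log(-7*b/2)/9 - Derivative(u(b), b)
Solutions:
 u(b) = C1 - 7*b*log(-b)/9 + 7*b*(-log(7) + log(2) + 1)/9


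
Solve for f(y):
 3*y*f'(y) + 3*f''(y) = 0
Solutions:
 f(y) = C1 + C2*erf(sqrt(2)*y/2)


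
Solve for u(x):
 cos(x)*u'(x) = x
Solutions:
 u(x) = C1 + Integral(x/cos(x), x)


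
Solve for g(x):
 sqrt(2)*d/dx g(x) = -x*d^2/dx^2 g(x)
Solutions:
 g(x) = C1 + C2*x^(1 - sqrt(2))


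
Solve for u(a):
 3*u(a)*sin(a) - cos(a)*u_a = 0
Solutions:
 u(a) = C1/cos(a)^3


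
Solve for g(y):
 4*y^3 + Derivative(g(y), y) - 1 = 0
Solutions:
 g(y) = C1 - y^4 + y


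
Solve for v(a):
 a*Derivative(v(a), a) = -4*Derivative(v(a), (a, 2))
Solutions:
 v(a) = C1 + C2*erf(sqrt(2)*a/4)


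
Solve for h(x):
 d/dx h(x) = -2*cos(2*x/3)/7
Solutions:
 h(x) = C1 - 3*sin(2*x/3)/7


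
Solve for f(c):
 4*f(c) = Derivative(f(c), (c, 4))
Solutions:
 f(c) = C1*exp(-sqrt(2)*c) + C2*exp(sqrt(2)*c) + C3*sin(sqrt(2)*c) + C4*cos(sqrt(2)*c)


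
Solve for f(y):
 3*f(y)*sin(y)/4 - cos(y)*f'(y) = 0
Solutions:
 f(y) = C1/cos(y)^(3/4)


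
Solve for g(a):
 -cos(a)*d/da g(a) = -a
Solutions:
 g(a) = C1 + Integral(a/cos(a), a)


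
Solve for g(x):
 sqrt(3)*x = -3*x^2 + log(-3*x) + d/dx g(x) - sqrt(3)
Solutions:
 g(x) = C1 + x^3 + sqrt(3)*x^2/2 - x*log(-x) + x*(-log(3) + 1 + sqrt(3))


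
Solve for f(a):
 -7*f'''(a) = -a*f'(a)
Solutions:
 f(a) = C1 + Integral(C2*airyai(7^(2/3)*a/7) + C3*airybi(7^(2/3)*a/7), a)


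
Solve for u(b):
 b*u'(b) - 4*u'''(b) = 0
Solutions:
 u(b) = C1 + Integral(C2*airyai(2^(1/3)*b/2) + C3*airybi(2^(1/3)*b/2), b)


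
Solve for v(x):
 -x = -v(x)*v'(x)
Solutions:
 v(x) = -sqrt(C1 + x^2)
 v(x) = sqrt(C1 + x^2)


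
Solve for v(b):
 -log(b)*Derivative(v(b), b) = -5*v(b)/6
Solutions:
 v(b) = C1*exp(5*li(b)/6)


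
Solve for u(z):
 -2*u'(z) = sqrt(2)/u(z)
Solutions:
 u(z) = -sqrt(C1 - sqrt(2)*z)
 u(z) = sqrt(C1 - sqrt(2)*z)


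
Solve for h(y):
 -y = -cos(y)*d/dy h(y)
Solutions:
 h(y) = C1 + Integral(y/cos(y), y)


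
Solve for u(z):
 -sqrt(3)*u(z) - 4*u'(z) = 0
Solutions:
 u(z) = C1*exp(-sqrt(3)*z/4)


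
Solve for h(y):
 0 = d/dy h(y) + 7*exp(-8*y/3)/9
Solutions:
 h(y) = C1 + 7*exp(-8*y/3)/24


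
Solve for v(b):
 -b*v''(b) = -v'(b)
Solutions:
 v(b) = C1 + C2*b^2


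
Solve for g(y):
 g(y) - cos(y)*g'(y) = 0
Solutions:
 g(y) = C1*sqrt(sin(y) + 1)/sqrt(sin(y) - 1)


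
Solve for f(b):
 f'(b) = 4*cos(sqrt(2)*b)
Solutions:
 f(b) = C1 + 2*sqrt(2)*sin(sqrt(2)*b)


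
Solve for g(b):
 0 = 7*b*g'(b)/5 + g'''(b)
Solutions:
 g(b) = C1 + Integral(C2*airyai(-5^(2/3)*7^(1/3)*b/5) + C3*airybi(-5^(2/3)*7^(1/3)*b/5), b)


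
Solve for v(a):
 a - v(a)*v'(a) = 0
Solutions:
 v(a) = -sqrt(C1 + a^2)
 v(a) = sqrt(C1 + a^2)


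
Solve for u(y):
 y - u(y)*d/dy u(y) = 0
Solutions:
 u(y) = -sqrt(C1 + y^2)
 u(y) = sqrt(C1 + y^2)


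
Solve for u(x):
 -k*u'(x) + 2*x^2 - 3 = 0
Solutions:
 u(x) = C1 + 2*x^3/(3*k) - 3*x/k


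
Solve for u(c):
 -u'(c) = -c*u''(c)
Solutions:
 u(c) = C1 + C2*c^2


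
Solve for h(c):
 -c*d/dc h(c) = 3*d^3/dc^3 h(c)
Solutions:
 h(c) = C1 + Integral(C2*airyai(-3^(2/3)*c/3) + C3*airybi(-3^(2/3)*c/3), c)


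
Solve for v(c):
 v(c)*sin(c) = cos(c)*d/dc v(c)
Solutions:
 v(c) = C1/cos(c)


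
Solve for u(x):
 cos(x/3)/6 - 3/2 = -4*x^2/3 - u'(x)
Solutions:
 u(x) = C1 - 4*x^3/9 + 3*x/2 - sin(x/3)/2


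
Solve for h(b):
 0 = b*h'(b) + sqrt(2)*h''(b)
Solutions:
 h(b) = C1 + C2*erf(2^(1/4)*b/2)


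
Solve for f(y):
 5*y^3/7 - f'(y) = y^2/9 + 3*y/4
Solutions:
 f(y) = C1 + 5*y^4/28 - y^3/27 - 3*y^2/8


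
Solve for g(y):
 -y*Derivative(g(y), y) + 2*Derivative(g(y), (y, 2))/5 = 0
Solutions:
 g(y) = C1 + C2*erfi(sqrt(5)*y/2)


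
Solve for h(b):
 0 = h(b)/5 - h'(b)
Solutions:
 h(b) = C1*exp(b/5)


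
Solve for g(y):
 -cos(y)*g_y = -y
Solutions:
 g(y) = C1 + Integral(y/cos(y), y)


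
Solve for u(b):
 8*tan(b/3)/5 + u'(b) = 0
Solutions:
 u(b) = C1 + 24*log(cos(b/3))/5


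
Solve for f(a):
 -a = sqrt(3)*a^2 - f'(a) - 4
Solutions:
 f(a) = C1 + sqrt(3)*a^3/3 + a^2/2 - 4*a


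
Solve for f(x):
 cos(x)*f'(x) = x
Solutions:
 f(x) = C1 + Integral(x/cos(x), x)


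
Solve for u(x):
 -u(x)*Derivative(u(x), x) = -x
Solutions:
 u(x) = -sqrt(C1 + x^2)
 u(x) = sqrt(C1 + x^2)


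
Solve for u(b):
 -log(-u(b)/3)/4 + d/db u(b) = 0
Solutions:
 -4*Integral(1/(log(-_y) - log(3)), (_y, u(b))) = C1 - b


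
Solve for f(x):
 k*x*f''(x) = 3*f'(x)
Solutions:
 f(x) = C1 + x^(((re(k) + 3)*re(k) + im(k)^2)/(re(k)^2 + im(k)^2))*(C2*sin(3*log(x)*Abs(im(k))/(re(k)^2 + im(k)^2)) + C3*cos(3*log(x)*im(k)/(re(k)^2 + im(k)^2)))


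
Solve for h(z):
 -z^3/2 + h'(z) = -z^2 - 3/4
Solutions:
 h(z) = C1 + z^4/8 - z^3/3 - 3*z/4


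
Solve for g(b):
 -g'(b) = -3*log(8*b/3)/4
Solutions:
 g(b) = C1 + 3*b*log(b)/4 - 3*b*log(3)/4 - 3*b/4 + 9*b*log(2)/4


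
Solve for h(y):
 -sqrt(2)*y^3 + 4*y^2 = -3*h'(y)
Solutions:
 h(y) = C1 + sqrt(2)*y^4/12 - 4*y^3/9


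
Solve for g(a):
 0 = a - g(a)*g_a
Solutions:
 g(a) = -sqrt(C1 + a^2)
 g(a) = sqrt(C1 + a^2)


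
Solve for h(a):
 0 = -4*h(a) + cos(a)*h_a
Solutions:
 h(a) = C1*(sin(a)^2 + 2*sin(a) + 1)/(sin(a)^2 - 2*sin(a) + 1)


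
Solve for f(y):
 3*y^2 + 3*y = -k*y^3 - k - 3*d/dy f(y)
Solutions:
 f(y) = C1 - k*y^4/12 - k*y/3 - y^3/3 - y^2/2


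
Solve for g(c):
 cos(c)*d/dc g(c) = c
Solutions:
 g(c) = C1 + Integral(c/cos(c), c)


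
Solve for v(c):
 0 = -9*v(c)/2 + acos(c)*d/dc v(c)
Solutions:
 v(c) = C1*exp(9*Integral(1/acos(c), c)/2)


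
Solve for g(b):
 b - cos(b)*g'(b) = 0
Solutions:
 g(b) = C1 + Integral(b/cos(b), b)


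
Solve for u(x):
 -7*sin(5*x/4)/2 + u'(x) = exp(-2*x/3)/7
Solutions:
 u(x) = C1 - 14*cos(5*x/4)/5 - 3*exp(-2*x/3)/14


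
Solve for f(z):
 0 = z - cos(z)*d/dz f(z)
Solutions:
 f(z) = C1 + Integral(z/cos(z), z)


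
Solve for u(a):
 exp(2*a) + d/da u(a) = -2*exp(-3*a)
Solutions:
 u(a) = C1 - exp(2*a)/2 + 2*exp(-3*a)/3


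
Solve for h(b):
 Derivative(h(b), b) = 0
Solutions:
 h(b) = C1


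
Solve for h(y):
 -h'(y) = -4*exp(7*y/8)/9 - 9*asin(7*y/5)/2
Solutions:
 h(y) = C1 + 9*y*asin(7*y/5)/2 + 9*sqrt(25 - 49*y^2)/14 + 32*exp(7*y/8)/63


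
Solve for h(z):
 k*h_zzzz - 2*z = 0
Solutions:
 h(z) = C1 + C2*z + C3*z^2 + C4*z^3 + z^5/(60*k)


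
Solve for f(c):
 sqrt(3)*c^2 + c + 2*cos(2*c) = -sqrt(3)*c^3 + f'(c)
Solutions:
 f(c) = C1 + sqrt(3)*c^4/4 + sqrt(3)*c^3/3 + c^2/2 + sin(2*c)


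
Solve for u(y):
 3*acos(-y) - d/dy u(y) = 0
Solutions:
 u(y) = C1 + 3*y*acos(-y) + 3*sqrt(1 - y^2)


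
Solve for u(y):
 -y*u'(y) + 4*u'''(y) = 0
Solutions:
 u(y) = C1 + Integral(C2*airyai(2^(1/3)*y/2) + C3*airybi(2^(1/3)*y/2), y)


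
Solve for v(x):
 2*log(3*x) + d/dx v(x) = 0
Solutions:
 v(x) = C1 - 2*x*log(x) - x*log(9) + 2*x


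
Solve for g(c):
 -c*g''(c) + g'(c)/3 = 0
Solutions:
 g(c) = C1 + C2*c^(4/3)


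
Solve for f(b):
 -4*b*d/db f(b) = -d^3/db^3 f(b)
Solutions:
 f(b) = C1 + Integral(C2*airyai(2^(2/3)*b) + C3*airybi(2^(2/3)*b), b)


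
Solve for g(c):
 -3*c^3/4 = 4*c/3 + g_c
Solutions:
 g(c) = C1 - 3*c^4/16 - 2*c^2/3


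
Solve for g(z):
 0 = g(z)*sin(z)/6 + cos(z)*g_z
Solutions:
 g(z) = C1*cos(z)^(1/6)


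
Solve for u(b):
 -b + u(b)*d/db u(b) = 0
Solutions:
 u(b) = -sqrt(C1 + b^2)
 u(b) = sqrt(C1 + b^2)


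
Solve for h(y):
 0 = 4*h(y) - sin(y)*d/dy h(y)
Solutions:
 h(y) = C1*(cos(y)^2 - 2*cos(y) + 1)/(cos(y)^2 + 2*cos(y) + 1)


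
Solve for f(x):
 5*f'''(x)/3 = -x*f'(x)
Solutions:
 f(x) = C1 + Integral(C2*airyai(-3^(1/3)*5^(2/3)*x/5) + C3*airybi(-3^(1/3)*5^(2/3)*x/5), x)


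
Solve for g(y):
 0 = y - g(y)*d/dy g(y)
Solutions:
 g(y) = -sqrt(C1 + y^2)
 g(y) = sqrt(C1 + y^2)


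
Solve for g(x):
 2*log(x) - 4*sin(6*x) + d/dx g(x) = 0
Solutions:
 g(x) = C1 - 2*x*log(x) + 2*x - 2*cos(6*x)/3


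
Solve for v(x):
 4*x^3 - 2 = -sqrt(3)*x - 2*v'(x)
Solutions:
 v(x) = C1 - x^4/2 - sqrt(3)*x^2/4 + x


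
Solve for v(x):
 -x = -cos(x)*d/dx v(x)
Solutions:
 v(x) = C1 + Integral(x/cos(x), x)


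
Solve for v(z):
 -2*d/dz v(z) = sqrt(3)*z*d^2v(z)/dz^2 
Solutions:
 v(z) = C1 + C2*z^(1 - 2*sqrt(3)/3)


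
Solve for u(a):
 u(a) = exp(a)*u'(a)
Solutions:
 u(a) = C1*exp(-exp(-a))


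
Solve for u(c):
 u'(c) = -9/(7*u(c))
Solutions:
 u(c) = -sqrt(C1 - 126*c)/7
 u(c) = sqrt(C1 - 126*c)/7


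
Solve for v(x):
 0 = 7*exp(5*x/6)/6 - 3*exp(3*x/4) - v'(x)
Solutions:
 v(x) = C1 + 7*exp(5*x/6)/5 - 4*exp(3*x/4)


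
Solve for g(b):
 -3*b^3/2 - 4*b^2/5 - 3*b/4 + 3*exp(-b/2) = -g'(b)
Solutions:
 g(b) = C1 + 3*b^4/8 + 4*b^3/15 + 3*b^2/8 + 6*exp(-b/2)


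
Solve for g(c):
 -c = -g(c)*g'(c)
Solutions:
 g(c) = -sqrt(C1 + c^2)
 g(c) = sqrt(C1 + c^2)


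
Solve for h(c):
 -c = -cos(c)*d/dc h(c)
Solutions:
 h(c) = C1 + Integral(c/cos(c), c)


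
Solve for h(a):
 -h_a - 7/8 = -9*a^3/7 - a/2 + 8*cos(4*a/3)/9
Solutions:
 h(a) = C1 + 9*a^4/28 + a^2/4 - 7*a/8 - 2*sin(4*a/3)/3


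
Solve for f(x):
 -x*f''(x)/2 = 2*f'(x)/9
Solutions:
 f(x) = C1 + C2*x^(5/9)


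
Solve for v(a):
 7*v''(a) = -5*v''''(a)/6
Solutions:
 v(a) = C1 + C2*a + C3*sin(sqrt(210)*a/5) + C4*cos(sqrt(210)*a/5)


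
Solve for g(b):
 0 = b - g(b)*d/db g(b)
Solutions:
 g(b) = -sqrt(C1 + b^2)
 g(b) = sqrt(C1 + b^2)


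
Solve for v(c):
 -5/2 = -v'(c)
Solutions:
 v(c) = C1 + 5*c/2


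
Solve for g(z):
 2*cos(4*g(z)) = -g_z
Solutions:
 g(z) = -asin((C1 + exp(16*z))/(C1 - exp(16*z)))/4 + pi/4
 g(z) = asin((C1 + exp(16*z))/(C1 - exp(16*z)))/4


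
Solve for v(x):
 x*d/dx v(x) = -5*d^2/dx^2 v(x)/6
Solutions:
 v(x) = C1 + C2*erf(sqrt(15)*x/5)


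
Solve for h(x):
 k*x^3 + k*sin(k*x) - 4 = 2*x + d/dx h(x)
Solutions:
 h(x) = C1 + k*x^4/4 - x^2 - 4*x - cos(k*x)


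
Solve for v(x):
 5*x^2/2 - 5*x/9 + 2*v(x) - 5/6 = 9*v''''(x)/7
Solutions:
 v(x) = C1*exp(-14^(1/4)*sqrt(3)*x/3) + C2*exp(14^(1/4)*sqrt(3)*x/3) + C3*sin(14^(1/4)*sqrt(3)*x/3) + C4*cos(14^(1/4)*sqrt(3)*x/3) - 5*x^2/4 + 5*x/18 + 5/12


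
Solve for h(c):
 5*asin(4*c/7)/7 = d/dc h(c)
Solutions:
 h(c) = C1 + 5*c*asin(4*c/7)/7 + 5*sqrt(49 - 16*c^2)/28


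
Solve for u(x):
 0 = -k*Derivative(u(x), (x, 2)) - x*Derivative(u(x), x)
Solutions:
 u(x) = C1 + C2*sqrt(k)*erf(sqrt(2)*x*sqrt(1/k)/2)


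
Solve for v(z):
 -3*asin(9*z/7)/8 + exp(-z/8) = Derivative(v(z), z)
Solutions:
 v(z) = C1 - 3*z*asin(9*z/7)/8 - sqrt(49 - 81*z^2)/24 - 8*exp(-z/8)


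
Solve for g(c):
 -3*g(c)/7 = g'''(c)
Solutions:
 g(c) = C3*exp(-3^(1/3)*7^(2/3)*c/7) + (C1*sin(3^(5/6)*7^(2/3)*c/14) + C2*cos(3^(5/6)*7^(2/3)*c/14))*exp(3^(1/3)*7^(2/3)*c/14)


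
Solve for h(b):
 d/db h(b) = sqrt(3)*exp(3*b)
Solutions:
 h(b) = C1 + sqrt(3)*exp(3*b)/3


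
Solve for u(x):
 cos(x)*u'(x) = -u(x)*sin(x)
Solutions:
 u(x) = C1*cos(x)


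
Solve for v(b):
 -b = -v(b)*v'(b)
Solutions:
 v(b) = -sqrt(C1 + b^2)
 v(b) = sqrt(C1 + b^2)


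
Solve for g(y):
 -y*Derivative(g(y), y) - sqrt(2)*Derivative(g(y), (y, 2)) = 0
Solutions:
 g(y) = C1 + C2*erf(2^(1/4)*y/2)


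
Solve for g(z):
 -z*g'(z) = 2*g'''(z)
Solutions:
 g(z) = C1 + Integral(C2*airyai(-2^(2/3)*z/2) + C3*airybi(-2^(2/3)*z/2), z)


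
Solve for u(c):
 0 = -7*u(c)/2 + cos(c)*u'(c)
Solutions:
 u(c) = C1*(sin(c) + 1)^(7/4)/(sin(c) - 1)^(7/4)


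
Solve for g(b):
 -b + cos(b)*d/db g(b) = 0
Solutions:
 g(b) = C1 + Integral(b/cos(b), b)


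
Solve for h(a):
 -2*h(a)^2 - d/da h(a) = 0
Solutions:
 h(a) = 1/(C1 + 2*a)


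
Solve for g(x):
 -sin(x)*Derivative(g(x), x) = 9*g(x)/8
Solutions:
 g(x) = C1*(cos(x) + 1)^(9/16)/(cos(x) - 1)^(9/16)


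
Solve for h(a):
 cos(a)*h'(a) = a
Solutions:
 h(a) = C1 + Integral(a/cos(a), a)


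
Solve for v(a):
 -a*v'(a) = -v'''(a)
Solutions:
 v(a) = C1 + Integral(C2*airyai(a) + C3*airybi(a), a)


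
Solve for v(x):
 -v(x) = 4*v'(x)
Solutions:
 v(x) = C1*exp(-x/4)


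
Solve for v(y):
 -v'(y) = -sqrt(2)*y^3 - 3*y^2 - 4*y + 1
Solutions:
 v(y) = C1 + sqrt(2)*y^4/4 + y^3 + 2*y^2 - y


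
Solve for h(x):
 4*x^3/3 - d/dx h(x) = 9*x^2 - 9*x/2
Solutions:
 h(x) = C1 + x^4/3 - 3*x^3 + 9*x^2/4


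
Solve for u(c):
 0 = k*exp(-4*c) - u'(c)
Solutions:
 u(c) = C1 - k*exp(-4*c)/4


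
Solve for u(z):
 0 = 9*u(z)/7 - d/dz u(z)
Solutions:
 u(z) = C1*exp(9*z/7)


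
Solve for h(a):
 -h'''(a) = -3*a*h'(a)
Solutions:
 h(a) = C1 + Integral(C2*airyai(3^(1/3)*a) + C3*airybi(3^(1/3)*a), a)


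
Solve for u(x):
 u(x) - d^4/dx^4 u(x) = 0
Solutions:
 u(x) = C1*exp(-x) + C2*exp(x) + C3*sin(x) + C4*cos(x)


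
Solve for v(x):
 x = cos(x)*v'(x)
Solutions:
 v(x) = C1 + Integral(x/cos(x), x)


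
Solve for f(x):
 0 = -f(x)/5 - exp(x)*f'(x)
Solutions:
 f(x) = C1*exp(exp(-x)/5)


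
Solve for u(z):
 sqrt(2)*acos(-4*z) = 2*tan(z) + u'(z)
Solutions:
 u(z) = C1 + sqrt(2)*(z*acos(-4*z) + sqrt(1 - 16*z^2)/4) + 2*log(cos(z))


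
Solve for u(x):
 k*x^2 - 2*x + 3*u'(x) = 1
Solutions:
 u(x) = C1 - k*x^3/9 + x^2/3 + x/3


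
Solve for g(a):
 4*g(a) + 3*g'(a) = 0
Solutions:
 g(a) = C1*exp(-4*a/3)


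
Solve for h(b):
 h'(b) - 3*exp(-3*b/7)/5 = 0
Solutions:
 h(b) = C1 - 7*exp(-3*b/7)/5


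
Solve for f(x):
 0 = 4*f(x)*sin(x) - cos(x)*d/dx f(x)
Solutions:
 f(x) = C1/cos(x)^4


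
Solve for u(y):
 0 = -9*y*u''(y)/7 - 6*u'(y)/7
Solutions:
 u(y) = C1 + C2*y^(1/3)


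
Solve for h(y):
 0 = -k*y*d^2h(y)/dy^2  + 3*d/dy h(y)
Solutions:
 h(y) = C1 + y^(((re(k) + 3)*re(k) + im(k)^2)/(re(k)^2 + im(k)^2))*(C2*sin(3*log(y)*Abs(im(k))/(re(k)^2 + im(k)^2)) + C3*cos(3*log(y)*im(k)/(re(k)^2 + im(k)^2)))


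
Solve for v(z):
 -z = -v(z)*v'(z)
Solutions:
 v(z) = -sqrt(C1 + z^2)
 v(z) = sqrt(C1 + z^2)


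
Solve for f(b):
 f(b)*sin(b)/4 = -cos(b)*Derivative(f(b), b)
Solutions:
 f(b) = C1*cos(b)^(1/4)


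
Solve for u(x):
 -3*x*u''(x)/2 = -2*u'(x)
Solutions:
 u(x) = C1 + C2*x^(7/3)


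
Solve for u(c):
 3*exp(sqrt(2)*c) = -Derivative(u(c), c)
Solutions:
 u(c) = C1 - 3*sqrt(2)*exp(sqrt(2)*c)/2


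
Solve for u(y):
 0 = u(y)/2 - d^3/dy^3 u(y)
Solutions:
 u(y) = C3*exp(2^(2/3)*y/2) + (C1*sin(2^(2/3)*sqrt(3)*y/4) + C2*cos(2^(2/3)*sqrt(3)*y/4))*exp(-2^(2/3)*y/4)


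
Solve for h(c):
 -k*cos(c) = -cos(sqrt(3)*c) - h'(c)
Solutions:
 h(c) = C1 + k*sin(c) - sqrt(3)*sin(sqrt(3)*c)/3


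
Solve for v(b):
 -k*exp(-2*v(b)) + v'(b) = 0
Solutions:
 v(b) = log(-sqrt(C1 + 2*b*k))
 v(b) = log(C1 + 2*b*k)/2


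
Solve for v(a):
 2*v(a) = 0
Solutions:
 v(a) = 0


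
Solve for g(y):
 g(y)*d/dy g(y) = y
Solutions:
 g(y) = -sqrt(C1 + y^2)
 g(y) = sqrt(C1 + y^2)


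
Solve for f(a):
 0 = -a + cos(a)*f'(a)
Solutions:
 f(a) = C1 + Integral(a/cos(a), a)


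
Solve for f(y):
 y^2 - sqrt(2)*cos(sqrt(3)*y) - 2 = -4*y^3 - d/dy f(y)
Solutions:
 f(y) = C1 - y^4 - y^3/3 + 2*y + sqrt(6)*sin(sqrt(3)*y)/3


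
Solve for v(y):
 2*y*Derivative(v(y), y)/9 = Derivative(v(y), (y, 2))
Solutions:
 v(y) = C1 + C2*erfi(y/3)


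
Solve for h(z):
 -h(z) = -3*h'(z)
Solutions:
 h(z) = C1*exp(z/3)


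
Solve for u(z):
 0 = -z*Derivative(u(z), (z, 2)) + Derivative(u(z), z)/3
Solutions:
 u(z) = C1 + C2*z^(4/3)


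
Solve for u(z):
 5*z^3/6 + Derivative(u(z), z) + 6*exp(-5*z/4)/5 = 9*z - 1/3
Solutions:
 u(z) = C1 - 5*z^4/24 + 9*z^2/2 - z/3 + 24*exp(-5*z/4)/25


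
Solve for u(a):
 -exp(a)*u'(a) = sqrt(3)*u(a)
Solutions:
 u(a) = C1*exp(sqrt(3)*exp(-a))


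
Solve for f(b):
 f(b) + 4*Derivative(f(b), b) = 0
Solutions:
 f(b) = C1*exp(-b/4)


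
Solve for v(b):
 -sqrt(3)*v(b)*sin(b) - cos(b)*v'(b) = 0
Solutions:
 v(b) = C1*cos(b)^(sqrt(3))


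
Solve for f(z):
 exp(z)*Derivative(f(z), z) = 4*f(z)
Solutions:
 f(z) = C1*exp(-4*exp(-z))


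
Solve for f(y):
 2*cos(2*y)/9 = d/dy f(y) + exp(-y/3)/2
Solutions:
 f(y) = C1 + sin(2*y)/9 + 3*exp(-y/3)/2


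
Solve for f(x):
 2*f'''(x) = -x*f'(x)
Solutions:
 f(x) = C1 + Integral(C2*airyai(-2^(2/3)*x/2) + C3*airybi(-2^(2/3)*x/2), x)


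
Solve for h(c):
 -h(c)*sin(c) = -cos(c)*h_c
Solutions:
 h(c) = C1/cos(c)


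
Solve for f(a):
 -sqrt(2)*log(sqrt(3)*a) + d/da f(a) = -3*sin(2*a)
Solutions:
 f(a) = C1 + sqrt(2)*a*(log(a) - 1) + sqrt(2)*a*log(3)/2 + 3*cos(2*a)/2


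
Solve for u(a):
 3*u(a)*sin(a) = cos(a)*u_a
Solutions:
 u(a) = C1/cos(a)^3


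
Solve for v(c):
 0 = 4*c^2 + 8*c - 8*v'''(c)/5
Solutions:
 v(c) = C1 + C2*c + C3*c^2 + c^5/24 + 5*c^4/24


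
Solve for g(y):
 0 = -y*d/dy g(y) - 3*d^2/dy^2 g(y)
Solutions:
 g(y) = C1 + C2*erf(sqrt(6)*y/6)


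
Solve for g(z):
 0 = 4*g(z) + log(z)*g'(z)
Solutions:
 g(z) = C1*exp(-4*li(z))


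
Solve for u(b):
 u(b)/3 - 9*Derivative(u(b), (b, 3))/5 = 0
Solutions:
 u(b) = C3*exp(5^(1/3)*b/3) + (C1*sin(sqrt(3)*5^(1/3)*b/6) + C2*cos(sqrt(3)*5^(1/3)*b/6))*exp(-5^(1/3)*b/6)


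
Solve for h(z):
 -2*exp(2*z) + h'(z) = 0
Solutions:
 h(z) = C1 + exp(2*z)


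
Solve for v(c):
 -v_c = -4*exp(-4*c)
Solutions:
 v(c) = C1 - exp(-4*c)


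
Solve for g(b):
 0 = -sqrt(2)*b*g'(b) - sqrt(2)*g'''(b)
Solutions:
 g(b) = C1 + Integral(C2*airyai(-b) + C3*airybi(-b), b)


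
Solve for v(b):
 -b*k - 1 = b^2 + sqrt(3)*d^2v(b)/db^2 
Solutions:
 v(b) = C1 + C2*b - sqrt(3)*b^4/36 - sqrt(3)*b^3*k/18 - sqrt(3)*b^2/6


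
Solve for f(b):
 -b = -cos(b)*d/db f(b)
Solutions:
 f(b) = C1 + Integral(b/cos(b), b)


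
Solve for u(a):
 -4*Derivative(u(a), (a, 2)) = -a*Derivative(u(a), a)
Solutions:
 u(a) = C1 + C2*erfi(sqrt(2)*a/4)


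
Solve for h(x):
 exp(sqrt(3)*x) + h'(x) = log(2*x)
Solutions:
 h(x) = C1 + x*log(x) + x*(-1 + log(2)) - sqrt(3)*exp(sqrt(3)*x)/3


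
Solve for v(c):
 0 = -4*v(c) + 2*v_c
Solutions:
 v(c) = C1*exp(2*c)


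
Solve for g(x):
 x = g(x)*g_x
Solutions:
 g(x) = -sqrt(C1 + x^2)
 g(x) = sqrt(C1 + x^2)


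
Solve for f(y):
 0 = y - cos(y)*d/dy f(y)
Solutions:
 f(y) = C1 + Integral(y/cos(y), y)


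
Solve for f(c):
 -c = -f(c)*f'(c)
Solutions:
 f(c) = -sqrt(C1 + c^2)
 f(c) = sqrt(C1 + c^2)


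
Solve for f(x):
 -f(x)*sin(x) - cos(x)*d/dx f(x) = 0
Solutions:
 f(x) = C1*cos(x)


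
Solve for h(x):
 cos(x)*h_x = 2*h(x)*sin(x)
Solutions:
 h(x) = C1/cos(x)^2


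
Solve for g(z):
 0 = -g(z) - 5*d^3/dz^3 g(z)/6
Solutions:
 g(z) = C3*exp(-5^(2/3)*6^(1/3)*z/5) + (C1*sin(2^(1/3)*3^(5/6)*5^(2/3)*z/10) + C2*cos(2^(1/3)*3^(5/6)*5^(2/3)*z/10))*exp(5^(2/3)*6^(1/3)*z/10)


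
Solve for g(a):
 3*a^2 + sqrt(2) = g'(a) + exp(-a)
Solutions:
 g(a) = C1 + a^3 + sqrt(2)*a + exp(-a)


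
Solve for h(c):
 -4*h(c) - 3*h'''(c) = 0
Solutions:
 h(c) = C3*exp(-6^(2/3)*c/3) + (C1*sin(2^(2/3)*3^(1/6)*c/2) + C2*cos(2^(2/3)*3^(1/6)*c/2))*exp(6^(2/3)*c/6)


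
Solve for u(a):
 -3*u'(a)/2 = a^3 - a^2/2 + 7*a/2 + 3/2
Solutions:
 u(a) = C1 - a^4/6 + a^3/9 - 7*a^2/6 - a


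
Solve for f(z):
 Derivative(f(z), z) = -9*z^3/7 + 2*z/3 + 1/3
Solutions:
 f(z) = C1 - 9*z^4/28 + z^2/3 + z/3


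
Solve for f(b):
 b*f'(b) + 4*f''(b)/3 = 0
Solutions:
 f(b) = C1 + C2*erf(sqrt(6)*b/4)


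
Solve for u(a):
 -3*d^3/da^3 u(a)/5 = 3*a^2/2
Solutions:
 u(a) = C1 + C2*a + C3*a^2 - a^5/24


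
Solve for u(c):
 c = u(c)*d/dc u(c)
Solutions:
 u(c) = -sqrt(C1 + c^2)
 u(c) = sqrt(C1 + c^2)


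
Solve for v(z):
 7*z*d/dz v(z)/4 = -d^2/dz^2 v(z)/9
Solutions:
 v(z) = C1 + C2*erf(3*sqrt(14)*z/4)


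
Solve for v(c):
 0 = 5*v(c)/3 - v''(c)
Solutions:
 v(c) = C1*exp(-sqrt(15)*c/3) + C2*exp(sqrt(15)*c/3)


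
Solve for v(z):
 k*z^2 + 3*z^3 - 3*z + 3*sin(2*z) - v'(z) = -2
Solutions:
 v(z) = C1 + k*z^3/3 + 3*z^4/4 - 3*z^2/2 + 2*z - 3*cos(2*z)/2


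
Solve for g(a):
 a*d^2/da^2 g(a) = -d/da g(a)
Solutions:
 g(a) = C1 + C2*log(a)


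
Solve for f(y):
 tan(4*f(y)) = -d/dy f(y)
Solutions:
 f(y) = -asin(C1*exp(-4*y))/4 + pi/4
 f(y) = asin(C1*exp(-4*y))/4


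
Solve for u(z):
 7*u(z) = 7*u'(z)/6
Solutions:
 u(z) = C1*exp(6*z)


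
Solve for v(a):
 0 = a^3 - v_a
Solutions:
 v(a) = C1 + a^4/4


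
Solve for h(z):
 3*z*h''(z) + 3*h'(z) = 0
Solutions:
 h(z) = C1 + C2*log(z)


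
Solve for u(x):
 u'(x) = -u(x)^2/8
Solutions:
 u(x) = 8/(C1 + x)


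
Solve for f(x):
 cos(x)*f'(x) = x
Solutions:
 f(x) = C1 + Integral(x/cos(x), x)


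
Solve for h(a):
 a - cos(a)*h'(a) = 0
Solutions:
 h(a) = C1 + Integral(a/cos(a), a)


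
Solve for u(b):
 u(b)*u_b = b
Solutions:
 u(b) = -sqrt(C1 + b^2)
 u(b) = sqrt(C1 + b^2)


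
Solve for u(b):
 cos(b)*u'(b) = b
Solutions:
 u(b) = C1 + Integral(b/cos(b), b)


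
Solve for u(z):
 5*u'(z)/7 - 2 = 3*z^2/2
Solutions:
 u(z) = C1 + 7*z^3/10 + 14*z/5


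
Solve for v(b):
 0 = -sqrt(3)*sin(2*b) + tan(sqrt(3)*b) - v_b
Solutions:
 v(b) = C1 - sqrt(3)*log(cos(sqrt(3)*b))/3 + sqrt(3)*cos(2*b)/2


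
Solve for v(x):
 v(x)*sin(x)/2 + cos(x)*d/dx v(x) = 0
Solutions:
 v(x) = C1*sqrt(cos(x))


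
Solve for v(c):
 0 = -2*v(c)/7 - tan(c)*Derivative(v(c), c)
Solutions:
 v(c) = C1/sin(c)^(2/7)


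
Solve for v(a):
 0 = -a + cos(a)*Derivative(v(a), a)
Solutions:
 v(a) = C1 + Integral(a/cos(a), a)


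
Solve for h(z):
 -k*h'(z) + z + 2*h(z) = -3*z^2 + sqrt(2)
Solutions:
 h(z) = C1*exp(2*z/k) - 3*k^2/4 - 3*k*z/2 - k/4 - 3*z^2/2 - z/2 + sqrt(2)/2


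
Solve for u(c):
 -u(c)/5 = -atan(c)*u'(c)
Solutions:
 u(c) = C1*exp(Integral(1/atan(c), c)/5)


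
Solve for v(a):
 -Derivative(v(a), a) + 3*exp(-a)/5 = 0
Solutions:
 v(a) = C1 - 3*exp(-a)/5


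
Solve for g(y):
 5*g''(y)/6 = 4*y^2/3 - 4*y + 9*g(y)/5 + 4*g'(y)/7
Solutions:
 g(y) = C1*exp(3*y*(4 - sqrt(310))/35) + C2*exp(3*y*(4 + sqrt(310))/35) - 20*y^2/27 + 4580*y/1701 - 165100/107163


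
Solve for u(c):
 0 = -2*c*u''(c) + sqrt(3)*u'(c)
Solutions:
 u(c) = C1 + C2*c^(sqrt(3)/2 + 1)


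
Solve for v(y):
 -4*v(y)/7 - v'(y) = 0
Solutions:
 v(y) = C1*exp(-4*y/7)


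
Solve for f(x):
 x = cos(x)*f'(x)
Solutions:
 f(x) = C1 + Integral(x/cos(x), x)


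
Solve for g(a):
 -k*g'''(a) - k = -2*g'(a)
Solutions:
 g(a) = C1 + C2*exp(-sqrt(2)*a*sqrt(1/k)) + C3*exp(sqrt(2)*a*sqrt(1/k)) + a*k/2


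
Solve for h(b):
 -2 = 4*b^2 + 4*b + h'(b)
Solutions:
 h(b) = C1 - 4*b^3/3 - 2*b^2 - 2*b


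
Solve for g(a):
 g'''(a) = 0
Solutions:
 g(a) = C1 + C2*a + C3*a^2


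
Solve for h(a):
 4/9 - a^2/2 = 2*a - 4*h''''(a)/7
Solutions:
 h(a) = C1 + C2*a + C3*a^2 + C4*a^3 + 7*a^6/2880 + 7*a^5/240 - 7*a^4/216


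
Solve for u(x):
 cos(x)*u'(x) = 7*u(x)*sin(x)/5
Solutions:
 u(x) = C1/cos(x)^(7/5)


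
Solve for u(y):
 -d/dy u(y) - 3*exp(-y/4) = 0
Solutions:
 u(y) = C1 + 12*exp(-y/4)


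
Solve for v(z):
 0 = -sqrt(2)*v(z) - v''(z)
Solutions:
 v(z) = C1*sin(2^(1/4)*z) + C2*cos(2^(1/4)*z)


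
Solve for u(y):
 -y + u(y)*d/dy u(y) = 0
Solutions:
 u(y) = -sqrt(C1 + y^2)
 u(y) = sqrt(C1 + y^2)


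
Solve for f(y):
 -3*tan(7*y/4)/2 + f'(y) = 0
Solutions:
 f(y) = C1 - 6*log(cos(7*y/4))/7


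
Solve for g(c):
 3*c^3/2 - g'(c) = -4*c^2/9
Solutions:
 g(c) = C1 + 3*c^4/8 + 4*c^3/27


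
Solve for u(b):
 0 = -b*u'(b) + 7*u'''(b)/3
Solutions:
 u(b) = C1 + Integral(C2*airyai(3^(1/3)*7^(2/3)*b/7) + C3*airybi(3^(1/3)*7^(2/3)*b/7), b)


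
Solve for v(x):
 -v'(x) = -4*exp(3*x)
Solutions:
 v(x) = C1 + 4*exp(3*x)/3


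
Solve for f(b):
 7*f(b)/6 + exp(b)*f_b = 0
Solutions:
 f(b) = C1*exp(7*exp(-b)/6)


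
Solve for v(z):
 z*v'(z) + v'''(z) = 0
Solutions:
 v(z) = C1 + Integral(C2*airyai(-z) + C3*airybi(-z), z)


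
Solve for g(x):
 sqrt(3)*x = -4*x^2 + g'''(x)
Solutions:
 g(x) = C1 + C2*x + C3*x^2 + x^5/15 + sqrt(3)*x^4/24


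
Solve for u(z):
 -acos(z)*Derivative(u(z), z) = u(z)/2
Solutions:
 u(z) = C1*exp(-Integral(1/acos(z), z)/2)


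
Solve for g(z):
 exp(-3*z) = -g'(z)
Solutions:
 g(z) = C1 + exp(-3*z)/3


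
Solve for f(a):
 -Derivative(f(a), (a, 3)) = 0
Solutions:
 f(a) = C1 + C2*a + C3*a^2


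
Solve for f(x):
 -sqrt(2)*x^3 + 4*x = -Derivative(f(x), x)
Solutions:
 f(x) = C1 + sqrt(2)*x^4/4 - 2*x^2


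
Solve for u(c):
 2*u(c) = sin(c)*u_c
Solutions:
 u(c) = C1*(cos(c) - 1)/(cos(c) + 1)


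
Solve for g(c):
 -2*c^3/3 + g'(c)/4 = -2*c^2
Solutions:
 g(c) = C1 + 2*c^4/3 - 8*c^3/3


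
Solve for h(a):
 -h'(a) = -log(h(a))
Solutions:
 li(h(a)) = C1 + a


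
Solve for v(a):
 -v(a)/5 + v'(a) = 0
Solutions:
 v(a) = C1*exp(a/5)


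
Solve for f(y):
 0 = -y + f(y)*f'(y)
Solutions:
 f(y) = -sqrt(C1 + y^2)
 f(y) = sqrt(C1 + y^2)


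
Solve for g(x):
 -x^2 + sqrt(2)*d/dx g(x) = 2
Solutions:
 g(x) = C1 + sqrt(2)*x^3/6 + sqrt(2)*x


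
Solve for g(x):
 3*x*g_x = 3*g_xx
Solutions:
 g(x) = C1 + C2*erfi(sqrt(2)*x/2)


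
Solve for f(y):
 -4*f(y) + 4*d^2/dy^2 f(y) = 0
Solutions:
 f(y) = C1*exp(-y) + C2*exp(y)


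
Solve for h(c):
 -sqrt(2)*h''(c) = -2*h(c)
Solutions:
 h(c) = C1*exp(-2^(1/4)*c) + C2*exp(2^(1/4)*c)


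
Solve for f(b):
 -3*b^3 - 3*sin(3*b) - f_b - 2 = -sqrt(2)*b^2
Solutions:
 f(b) = C1 - 3*b^4/4 + sqrt(2)*b^3/3 - 2*b + cos(3*b)


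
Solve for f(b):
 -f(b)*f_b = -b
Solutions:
 f(b) = -sqrt(C1 + b^2)
 f(b) = sqrt(C1 + b^2)


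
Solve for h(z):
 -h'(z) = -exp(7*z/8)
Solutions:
 h(z) = C1 + 8*exp(7*z/8)/7


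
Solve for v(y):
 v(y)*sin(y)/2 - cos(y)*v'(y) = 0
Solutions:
 v(y) = C1/sqrt(cos(y))


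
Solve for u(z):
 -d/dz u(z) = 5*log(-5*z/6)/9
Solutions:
 u(z) = C1 - 5*z*log(-z)/9 + 5*z*(-log(5) + 1 + log(6))/9


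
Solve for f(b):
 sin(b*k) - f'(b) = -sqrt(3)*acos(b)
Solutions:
 f(b) = C1 + sqrt(3)*(b*acos(b) - sqrt(1 - b^2)) + Piecewise((-cos(b*k)/k, Ne(k, 0)), (0, True))


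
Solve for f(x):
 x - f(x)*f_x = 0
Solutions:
 f(x) = -sqrt(C1 + x^2)
 f(x) = sqrt(C1 + x^2)


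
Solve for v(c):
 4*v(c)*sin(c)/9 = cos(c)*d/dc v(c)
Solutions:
 v(c) = C1/cos(c)^(4/9)


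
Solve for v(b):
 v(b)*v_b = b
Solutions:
 v(b) = -sqrt(C1 + b^2)
 v(b) = sqrt(C1 + b^2)


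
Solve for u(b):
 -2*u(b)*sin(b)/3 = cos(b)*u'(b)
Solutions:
 u(b) = C1*cos(b)^(2/3)


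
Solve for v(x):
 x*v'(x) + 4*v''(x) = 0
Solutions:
 v(x) = C1 + C2*erf(sqrt(2)*x/4)


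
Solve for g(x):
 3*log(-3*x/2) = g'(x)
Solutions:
 g(x) = C1 + 3*x*log(-x) + 3*x*(-1 - log(2) + log(3))


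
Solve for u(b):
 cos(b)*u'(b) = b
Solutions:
 u(b) = C1 + Integral(b/cos(b), b)


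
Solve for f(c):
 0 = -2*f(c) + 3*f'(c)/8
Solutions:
 f(c) = C1*exp(16*c/3)


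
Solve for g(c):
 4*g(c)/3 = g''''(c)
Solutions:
 g(c) = C1*exp(-sqrt(2)*3^(3/4)*c/3) + C2*exp(sqrt(2)*3^(3/4)*c/3) + C3*sin(sqrt(2)*3^(3/4)*c/3) + C4*cos(sqrt(2)*3^(3/4)*c/3)


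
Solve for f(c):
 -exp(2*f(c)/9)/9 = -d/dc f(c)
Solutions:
 f(c) = 9*log(-sqrt(-1/(C1 + c))) - 9*log(2)/2 + 18*log(3)
 f(c) = 9*log(-1/(C1 + c))/2 - 9*log(2)/2 + 18*log(3)


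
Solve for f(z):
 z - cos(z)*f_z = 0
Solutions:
 f(z) = C1 + Integral(z/cos(z), z)


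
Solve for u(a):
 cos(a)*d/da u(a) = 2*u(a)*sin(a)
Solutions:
 u(a) = C1/cos(a)^2


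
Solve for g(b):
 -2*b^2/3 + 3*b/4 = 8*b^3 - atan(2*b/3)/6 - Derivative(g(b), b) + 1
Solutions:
 g(b) = C1 + 2*b^4 + 2*b^3/9 - 3*b^2/8 - b*atan(2*b/3)/6 + b + log(4*b^2 + 9)/8


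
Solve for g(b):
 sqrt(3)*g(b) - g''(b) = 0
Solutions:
 g(b) = C1*exp(-3^(1/4)*b) + C2*exp(3^(1/4)*b)
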